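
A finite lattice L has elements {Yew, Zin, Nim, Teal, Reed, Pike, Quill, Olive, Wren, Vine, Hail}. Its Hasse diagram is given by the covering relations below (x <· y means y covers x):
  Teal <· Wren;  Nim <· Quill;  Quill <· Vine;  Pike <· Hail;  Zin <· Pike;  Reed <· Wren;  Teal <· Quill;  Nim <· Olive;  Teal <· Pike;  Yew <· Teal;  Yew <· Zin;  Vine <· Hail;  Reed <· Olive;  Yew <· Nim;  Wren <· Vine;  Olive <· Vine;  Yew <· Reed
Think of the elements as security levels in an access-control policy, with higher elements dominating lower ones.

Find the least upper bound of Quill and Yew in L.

Quill

Common upper bounds of {Quill, Yew}: Hail, Quill, Vine.
The least among these is Quill.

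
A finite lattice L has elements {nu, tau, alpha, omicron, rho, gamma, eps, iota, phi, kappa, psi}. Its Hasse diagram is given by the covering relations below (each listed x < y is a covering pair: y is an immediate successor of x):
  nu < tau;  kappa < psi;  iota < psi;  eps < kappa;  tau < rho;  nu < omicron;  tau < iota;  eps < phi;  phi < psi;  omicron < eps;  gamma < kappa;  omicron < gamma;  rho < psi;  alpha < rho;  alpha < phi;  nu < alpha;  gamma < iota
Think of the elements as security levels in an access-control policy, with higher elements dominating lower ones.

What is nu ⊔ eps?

Common upper bounds of {nu, eps}: eps, kappa, phi, psi.
The least among these is eps.

eps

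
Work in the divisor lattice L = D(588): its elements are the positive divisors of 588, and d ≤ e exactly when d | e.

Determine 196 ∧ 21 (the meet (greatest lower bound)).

7

In the divisibility order, the meet is the greatest common divisor: gcd(196, 21) = 7.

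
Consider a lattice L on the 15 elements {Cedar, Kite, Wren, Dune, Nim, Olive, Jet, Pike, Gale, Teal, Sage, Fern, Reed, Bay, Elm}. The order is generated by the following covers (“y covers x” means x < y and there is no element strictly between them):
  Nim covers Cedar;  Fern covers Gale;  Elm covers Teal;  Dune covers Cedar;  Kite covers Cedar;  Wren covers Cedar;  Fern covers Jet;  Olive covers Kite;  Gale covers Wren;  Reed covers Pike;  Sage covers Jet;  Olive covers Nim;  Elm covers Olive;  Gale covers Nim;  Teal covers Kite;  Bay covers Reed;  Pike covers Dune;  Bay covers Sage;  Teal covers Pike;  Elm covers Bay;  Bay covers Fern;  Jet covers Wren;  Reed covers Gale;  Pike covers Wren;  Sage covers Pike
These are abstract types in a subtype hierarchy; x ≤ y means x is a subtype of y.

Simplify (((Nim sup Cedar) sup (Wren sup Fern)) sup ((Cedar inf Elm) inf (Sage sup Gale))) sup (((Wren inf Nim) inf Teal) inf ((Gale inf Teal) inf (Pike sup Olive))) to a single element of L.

Fern

Nim ∨ Cedar = Nim
Wren ∨ Fern = Fern
Nim ∨ Fern = Fern
Cedar ∧ Elm = Cedar
Sage ∨ Gale = Bay
Cedar ∧ Bay = Cedar
Fern ∨ Cedar = Fern
Wren ∧ Nim = Cedar
Cedar ∧ Teal = Cedar
Gale ∧ Teal = Wren
Pike ∨ Olive = Elm
Wren ∧ Elm = Wren
Cedar ∧ Wren = Cedar
Fern ∨ Cedar = Fern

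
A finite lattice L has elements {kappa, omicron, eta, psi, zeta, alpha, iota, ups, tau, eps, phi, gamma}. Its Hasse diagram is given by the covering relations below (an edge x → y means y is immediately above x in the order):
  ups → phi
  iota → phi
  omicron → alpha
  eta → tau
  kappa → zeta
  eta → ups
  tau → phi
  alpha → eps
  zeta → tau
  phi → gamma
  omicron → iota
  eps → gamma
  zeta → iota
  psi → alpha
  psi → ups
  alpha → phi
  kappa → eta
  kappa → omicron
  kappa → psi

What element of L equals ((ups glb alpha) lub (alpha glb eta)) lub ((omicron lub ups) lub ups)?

phi

ups ∧ alpha = psi
alpha ∧ eta = kappa
psi ∨ kappa = psi
omicron ∨ ups = phi
phi ∨ ups = phi
psi ∨ phi = phi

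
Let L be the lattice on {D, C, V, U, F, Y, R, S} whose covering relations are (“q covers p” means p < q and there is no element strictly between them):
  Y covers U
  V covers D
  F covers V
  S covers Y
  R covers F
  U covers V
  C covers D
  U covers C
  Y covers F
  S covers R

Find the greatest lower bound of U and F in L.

V

Common lower bounds of {U, F}: D, V.
The greatest among these is V.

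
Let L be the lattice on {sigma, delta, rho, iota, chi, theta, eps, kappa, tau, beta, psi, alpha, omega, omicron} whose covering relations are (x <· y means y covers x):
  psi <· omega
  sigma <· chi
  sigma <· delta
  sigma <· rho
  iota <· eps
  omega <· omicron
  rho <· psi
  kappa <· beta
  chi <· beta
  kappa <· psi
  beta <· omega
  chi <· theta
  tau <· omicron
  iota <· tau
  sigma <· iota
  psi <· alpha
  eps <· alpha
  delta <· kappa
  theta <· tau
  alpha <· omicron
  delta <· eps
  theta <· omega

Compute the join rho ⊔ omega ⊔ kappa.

omega

Common upper bounds of {rho, omega, kappa}: omega, omicron.
The least among these is omega.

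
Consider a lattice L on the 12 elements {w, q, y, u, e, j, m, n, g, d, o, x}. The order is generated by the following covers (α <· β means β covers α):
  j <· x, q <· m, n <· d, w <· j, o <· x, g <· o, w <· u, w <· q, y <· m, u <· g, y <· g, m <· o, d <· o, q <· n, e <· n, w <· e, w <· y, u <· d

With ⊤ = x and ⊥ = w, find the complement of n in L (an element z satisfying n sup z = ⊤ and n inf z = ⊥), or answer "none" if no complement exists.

Need z with n ∨ z = x and n ∧ z = w.
Checking each element gives: j.

j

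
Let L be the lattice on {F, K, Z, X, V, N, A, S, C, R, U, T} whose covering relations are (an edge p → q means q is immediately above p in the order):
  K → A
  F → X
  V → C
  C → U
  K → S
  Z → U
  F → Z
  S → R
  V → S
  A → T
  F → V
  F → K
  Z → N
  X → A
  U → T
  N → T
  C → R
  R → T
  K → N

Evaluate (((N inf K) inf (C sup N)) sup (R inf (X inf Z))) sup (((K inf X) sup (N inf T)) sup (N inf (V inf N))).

N ∧ K = K
C ∨ N = T
K ∧ T = K
X ∧ Z = F
R ∧ F = F
K ∨ F = K
K ∧ X = F
N ∧ T = N
F ∨ N = N
V ∧ N = F
N ∧ F = F
N ∨ F = N
K ∨ N = N

N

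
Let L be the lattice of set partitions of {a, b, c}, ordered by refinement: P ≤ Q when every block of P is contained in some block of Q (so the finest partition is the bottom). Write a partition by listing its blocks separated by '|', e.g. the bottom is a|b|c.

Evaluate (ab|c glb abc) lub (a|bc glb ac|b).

ab|c

ab|c ∧ abc = ab|c
a|bc ∧ ac|b = a|b|c
ab|c ∨ a|b|c = ab|c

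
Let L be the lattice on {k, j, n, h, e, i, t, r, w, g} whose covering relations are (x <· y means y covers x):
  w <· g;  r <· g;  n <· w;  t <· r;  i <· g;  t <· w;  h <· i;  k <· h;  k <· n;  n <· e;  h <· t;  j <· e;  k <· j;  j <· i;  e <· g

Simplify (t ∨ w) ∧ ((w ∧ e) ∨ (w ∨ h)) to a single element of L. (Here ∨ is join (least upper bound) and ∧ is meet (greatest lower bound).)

w

t ∨ w = w
w ∧ e = n
w ∨ h = w
n ∨ w = w
w ∧ w = w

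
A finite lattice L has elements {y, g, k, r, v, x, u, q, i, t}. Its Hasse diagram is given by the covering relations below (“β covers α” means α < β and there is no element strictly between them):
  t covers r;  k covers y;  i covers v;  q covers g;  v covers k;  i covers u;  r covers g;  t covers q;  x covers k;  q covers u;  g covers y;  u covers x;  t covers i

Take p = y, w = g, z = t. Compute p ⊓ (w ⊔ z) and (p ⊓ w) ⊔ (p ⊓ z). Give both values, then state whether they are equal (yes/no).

y; y; yes

w ⊔ z = t, so p ⊓ (w ⊔ z) = y ⊓ t = y.
p ⊓ w = y and p ⊓ z = y, so (p ⊓ w) ⊔ (p ⊓ z) = y ⊔ y = y.
Equal: yes.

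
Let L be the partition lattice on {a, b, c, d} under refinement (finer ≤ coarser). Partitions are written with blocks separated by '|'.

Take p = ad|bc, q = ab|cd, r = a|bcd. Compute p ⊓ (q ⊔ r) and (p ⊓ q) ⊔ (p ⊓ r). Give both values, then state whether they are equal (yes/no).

ad|bc; a|bc|d; no

q ⊔ r = abcd, so p ⊓ (q ⊔ r) = ad|bc ⊓ abcd = ad|bc.
p ⊓ q = a|b|c|d and p ⊓ r = a|bc|d, so (p ⊓ q) ⊔ (p ⊓ r) = a|b|c|d ⊔ a|bc|d = a|bc|d.
Equal: no.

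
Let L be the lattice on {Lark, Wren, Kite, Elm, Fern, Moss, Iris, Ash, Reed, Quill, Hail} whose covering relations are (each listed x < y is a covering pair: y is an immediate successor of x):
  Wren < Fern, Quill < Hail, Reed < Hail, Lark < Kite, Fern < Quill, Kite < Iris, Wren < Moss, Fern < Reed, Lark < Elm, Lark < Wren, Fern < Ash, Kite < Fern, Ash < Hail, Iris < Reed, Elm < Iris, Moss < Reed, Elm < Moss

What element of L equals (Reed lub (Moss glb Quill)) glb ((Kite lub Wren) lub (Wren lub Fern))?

Moss ∧ Quill = Wren
Reed ∨ Wren = Reed
Kite ∨ Wren = Fern
Wren ∨ Fern = Fern
Fern ∨ Fern = Fern
Reed ∧ Fern = Fern

Fern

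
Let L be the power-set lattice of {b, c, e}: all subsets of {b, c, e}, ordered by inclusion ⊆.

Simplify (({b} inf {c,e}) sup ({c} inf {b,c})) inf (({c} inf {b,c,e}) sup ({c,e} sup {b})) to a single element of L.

{c}

{b} ∧ {c,e} = ∅
{c} ∧ {b,c} = {c}
∅ ∨ {c} = {c}
{c} ∧ {b,c,e} = {c}
{c,e} ∨ {b} = {b,c,e}
{c} ∨ {b,c,e} = {b,c,e}
{c} ∧ {b,c,e} = {c}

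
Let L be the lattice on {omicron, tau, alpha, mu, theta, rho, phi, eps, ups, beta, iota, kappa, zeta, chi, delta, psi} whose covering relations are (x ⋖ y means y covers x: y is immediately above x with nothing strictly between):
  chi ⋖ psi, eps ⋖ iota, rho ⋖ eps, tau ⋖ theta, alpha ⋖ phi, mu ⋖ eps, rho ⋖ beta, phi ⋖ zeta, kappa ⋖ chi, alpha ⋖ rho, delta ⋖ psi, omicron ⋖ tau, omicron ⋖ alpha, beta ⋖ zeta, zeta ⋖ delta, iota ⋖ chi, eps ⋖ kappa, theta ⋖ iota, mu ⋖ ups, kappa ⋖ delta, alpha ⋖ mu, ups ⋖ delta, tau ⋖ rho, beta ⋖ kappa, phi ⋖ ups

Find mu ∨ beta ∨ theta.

chi

Common upper bounds of {mu, beta, theta}: chi, psi.
The least among these is chi.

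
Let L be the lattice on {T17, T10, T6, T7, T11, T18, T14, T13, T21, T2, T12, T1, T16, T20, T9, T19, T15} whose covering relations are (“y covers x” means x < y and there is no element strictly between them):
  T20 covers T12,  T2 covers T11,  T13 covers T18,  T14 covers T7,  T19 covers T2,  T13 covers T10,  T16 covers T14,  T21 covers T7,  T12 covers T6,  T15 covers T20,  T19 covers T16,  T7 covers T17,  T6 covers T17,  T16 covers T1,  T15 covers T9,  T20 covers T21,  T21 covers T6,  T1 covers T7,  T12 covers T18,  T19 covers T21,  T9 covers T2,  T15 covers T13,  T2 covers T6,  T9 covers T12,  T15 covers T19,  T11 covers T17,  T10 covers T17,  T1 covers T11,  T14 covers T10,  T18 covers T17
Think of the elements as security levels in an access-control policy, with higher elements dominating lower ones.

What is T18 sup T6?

T12

Common upper bounds of {T18, T6}: T12, T15, T20, T9.
The least among these is T12.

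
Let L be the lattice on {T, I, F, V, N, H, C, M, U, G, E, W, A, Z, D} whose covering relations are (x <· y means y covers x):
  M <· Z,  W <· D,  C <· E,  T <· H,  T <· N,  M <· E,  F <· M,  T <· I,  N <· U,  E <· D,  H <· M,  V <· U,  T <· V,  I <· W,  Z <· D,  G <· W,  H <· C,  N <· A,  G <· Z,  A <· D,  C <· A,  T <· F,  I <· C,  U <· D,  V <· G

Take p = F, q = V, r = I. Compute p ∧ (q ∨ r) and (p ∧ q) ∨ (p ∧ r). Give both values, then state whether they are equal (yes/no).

q ∨ r = W, so p ∧ (q ∨ r) = F ∧ W = T.
p ∧ q = T and p ∧ r = T, so (p ∧ q) ∨ (p ∧ r) = T ∨ T = T.
Equal: yes.

T; T; yes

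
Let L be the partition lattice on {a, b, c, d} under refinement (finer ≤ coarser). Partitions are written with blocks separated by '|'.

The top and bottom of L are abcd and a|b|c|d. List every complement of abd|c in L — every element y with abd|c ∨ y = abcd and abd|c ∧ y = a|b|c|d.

ac|b|d, a|bc|d, a|b|cd

Need y with abd|c ∨ y = abcd and abd|c ∧ y = a|b|c|d.
Checking each element gives: ac|b|d, a|bc|d, a|b|cd.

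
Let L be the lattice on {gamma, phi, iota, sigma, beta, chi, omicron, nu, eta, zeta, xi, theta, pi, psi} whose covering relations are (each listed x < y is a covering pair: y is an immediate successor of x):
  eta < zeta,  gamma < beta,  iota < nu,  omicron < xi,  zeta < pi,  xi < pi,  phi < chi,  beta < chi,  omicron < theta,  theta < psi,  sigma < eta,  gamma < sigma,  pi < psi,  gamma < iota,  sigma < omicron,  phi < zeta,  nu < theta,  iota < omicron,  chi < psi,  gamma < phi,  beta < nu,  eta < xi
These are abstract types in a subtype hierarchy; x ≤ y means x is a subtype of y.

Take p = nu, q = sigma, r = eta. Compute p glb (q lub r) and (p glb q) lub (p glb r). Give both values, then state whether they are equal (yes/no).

gamma; gamma; yes

q lub r = eta, so p glb (q lub r) = nu glb eta = gamma.
p glb q = gamma and p glb r = gamma, so (p glb q) lub (p glb r) = gamma lub gamma = gamma.
Equal: yes.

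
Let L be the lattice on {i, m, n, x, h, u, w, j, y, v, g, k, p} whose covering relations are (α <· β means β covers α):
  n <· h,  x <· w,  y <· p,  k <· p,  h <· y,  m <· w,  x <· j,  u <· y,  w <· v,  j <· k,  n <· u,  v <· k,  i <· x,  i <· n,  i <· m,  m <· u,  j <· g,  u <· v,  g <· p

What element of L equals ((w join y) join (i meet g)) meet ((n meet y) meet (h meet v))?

w ∨ y = p
i ∧ g = i
p ∨ i = p
n ∧ y = n
h ∧ v = n
n ∧ n = n
p ∧ n = n

n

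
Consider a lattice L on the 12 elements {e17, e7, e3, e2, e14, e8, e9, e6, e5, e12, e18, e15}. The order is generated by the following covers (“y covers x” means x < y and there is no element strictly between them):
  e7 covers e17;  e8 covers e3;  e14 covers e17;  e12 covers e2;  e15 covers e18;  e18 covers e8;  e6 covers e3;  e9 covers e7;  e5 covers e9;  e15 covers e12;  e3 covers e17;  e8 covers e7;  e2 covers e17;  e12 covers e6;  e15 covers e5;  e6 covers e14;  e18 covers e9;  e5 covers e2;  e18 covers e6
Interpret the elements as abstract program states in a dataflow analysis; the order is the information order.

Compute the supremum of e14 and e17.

e14

Common upper bounds of {e14, e17}: e12, e14, e15, e18, e6.
The least among these is e14.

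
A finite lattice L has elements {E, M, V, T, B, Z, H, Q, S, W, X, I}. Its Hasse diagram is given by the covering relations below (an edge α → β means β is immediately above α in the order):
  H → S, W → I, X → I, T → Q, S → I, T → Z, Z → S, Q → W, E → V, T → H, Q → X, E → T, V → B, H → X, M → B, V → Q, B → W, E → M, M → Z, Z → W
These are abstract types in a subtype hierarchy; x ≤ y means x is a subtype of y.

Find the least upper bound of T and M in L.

Common upper bounds of {T, M}: I, S, W, Z.
The least among these is Z.

Z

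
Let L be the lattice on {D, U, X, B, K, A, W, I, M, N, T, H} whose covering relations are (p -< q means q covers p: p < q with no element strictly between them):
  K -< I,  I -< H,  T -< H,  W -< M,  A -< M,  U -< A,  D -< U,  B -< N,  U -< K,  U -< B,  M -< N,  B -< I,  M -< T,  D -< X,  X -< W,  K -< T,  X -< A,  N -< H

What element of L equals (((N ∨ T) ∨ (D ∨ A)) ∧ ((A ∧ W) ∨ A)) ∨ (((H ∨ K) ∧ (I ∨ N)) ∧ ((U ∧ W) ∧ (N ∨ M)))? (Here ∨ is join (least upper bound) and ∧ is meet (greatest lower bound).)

N ∨ T = H
D ∨ A = A
H ∨ A = H
A ∧ W = X
X ∨ A = A
H ∧ A = A
H ∨ K = H
I ∨ N = H
H ∧ H = H
U ∧ W = D
N ∨ M = N
D ∧ N = D
H ∧ D = D
A ∨ D = A

A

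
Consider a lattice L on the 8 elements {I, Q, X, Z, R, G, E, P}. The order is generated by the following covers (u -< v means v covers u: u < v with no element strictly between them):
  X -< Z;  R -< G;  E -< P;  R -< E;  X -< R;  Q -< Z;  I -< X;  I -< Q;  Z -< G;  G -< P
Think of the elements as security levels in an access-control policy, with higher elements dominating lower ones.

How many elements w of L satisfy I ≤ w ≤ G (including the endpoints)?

The interval [I, G] = {G, I, Q, R, X, Z}, which has 6 elements.

6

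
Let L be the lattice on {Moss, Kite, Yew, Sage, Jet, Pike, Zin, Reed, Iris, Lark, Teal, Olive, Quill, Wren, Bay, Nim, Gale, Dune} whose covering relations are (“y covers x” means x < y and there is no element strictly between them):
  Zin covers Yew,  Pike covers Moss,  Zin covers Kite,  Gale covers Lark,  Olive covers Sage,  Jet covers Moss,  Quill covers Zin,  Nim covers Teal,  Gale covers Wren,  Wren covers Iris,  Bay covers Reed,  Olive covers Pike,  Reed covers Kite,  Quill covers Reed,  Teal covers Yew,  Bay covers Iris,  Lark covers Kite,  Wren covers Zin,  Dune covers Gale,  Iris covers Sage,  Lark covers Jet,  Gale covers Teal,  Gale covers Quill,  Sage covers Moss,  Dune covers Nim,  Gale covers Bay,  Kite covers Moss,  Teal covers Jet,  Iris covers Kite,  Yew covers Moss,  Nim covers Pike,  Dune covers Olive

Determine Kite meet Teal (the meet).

Moss

Common lower bounds of {Kite, Teal}: Moss.
The greatest among these is Moss.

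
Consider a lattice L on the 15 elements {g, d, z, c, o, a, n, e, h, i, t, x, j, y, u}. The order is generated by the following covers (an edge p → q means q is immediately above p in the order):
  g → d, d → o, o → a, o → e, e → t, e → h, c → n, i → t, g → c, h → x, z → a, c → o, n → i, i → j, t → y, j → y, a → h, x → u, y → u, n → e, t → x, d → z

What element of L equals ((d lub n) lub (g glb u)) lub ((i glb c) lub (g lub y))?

y

d ∨ n = e
g ∧ u = g
e ∨ g = e
i ∧ c = c
g ∨ y = y
c ∨ y = y
e ∨ y = y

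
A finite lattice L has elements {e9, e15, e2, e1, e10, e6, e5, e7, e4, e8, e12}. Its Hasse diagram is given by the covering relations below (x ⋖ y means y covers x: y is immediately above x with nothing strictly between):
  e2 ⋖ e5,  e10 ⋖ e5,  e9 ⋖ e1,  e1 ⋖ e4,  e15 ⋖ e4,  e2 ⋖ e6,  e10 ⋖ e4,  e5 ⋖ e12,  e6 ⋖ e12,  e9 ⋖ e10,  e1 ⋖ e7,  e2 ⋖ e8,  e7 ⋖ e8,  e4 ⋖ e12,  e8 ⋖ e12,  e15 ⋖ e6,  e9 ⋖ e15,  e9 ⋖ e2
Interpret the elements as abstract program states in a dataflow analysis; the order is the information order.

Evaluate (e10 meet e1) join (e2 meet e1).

e9

e10 ∧ e1 = e9
e2 ∧ e1 = e9
e9 ∨ e9 = e9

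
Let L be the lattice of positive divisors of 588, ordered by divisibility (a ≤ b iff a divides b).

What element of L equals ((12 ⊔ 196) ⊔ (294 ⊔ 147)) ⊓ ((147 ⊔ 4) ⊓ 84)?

12 ∨ 196 = 588
294 ∨ 147 = 294
588 ∨ 294 = 588
147 ∨ 4 = 588
588 ∧ 84 = 84
588 ∧ 84 = 84

84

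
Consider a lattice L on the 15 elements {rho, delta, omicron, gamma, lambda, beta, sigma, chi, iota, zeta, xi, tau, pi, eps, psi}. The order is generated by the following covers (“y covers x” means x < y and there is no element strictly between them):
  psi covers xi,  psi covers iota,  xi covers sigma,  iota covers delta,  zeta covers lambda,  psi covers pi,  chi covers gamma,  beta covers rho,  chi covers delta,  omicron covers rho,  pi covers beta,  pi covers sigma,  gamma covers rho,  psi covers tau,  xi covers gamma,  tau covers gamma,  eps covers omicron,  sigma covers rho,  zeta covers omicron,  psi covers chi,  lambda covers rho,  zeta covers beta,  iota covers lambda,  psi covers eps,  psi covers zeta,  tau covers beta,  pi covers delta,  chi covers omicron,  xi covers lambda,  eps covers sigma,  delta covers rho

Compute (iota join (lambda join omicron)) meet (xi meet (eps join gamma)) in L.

xi

lambda ∨ omicron = zeta
iota ∨ zeta = psi
eps ∨ gamma = psi
xi ∧ psi = xi
psi ∧ xi = xi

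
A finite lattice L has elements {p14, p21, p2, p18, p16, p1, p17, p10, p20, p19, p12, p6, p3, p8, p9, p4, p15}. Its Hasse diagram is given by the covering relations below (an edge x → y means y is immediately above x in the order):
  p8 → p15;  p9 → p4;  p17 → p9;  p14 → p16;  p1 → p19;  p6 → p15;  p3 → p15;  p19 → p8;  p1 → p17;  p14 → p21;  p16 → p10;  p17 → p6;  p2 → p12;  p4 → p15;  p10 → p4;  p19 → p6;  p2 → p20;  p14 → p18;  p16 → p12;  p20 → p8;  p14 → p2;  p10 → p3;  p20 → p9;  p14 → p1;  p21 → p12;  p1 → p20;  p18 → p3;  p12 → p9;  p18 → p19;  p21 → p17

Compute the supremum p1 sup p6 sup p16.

Common upper bounds of {p1, p6, p16}: p15.
The least among these is p15.

p15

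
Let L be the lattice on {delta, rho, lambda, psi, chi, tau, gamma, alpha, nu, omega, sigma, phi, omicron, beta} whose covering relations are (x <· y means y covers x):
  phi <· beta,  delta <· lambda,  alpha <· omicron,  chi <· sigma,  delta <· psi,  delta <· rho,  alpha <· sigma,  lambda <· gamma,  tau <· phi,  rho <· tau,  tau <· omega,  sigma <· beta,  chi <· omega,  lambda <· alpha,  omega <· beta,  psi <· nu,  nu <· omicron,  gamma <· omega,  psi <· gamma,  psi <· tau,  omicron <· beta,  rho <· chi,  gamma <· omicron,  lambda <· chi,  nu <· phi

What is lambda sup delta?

Common upper bounds of {lambda, delta}: alpha, beta, chi, gamma, lambda, omega, omicron, sigma.
The least among these is lambda.

lambda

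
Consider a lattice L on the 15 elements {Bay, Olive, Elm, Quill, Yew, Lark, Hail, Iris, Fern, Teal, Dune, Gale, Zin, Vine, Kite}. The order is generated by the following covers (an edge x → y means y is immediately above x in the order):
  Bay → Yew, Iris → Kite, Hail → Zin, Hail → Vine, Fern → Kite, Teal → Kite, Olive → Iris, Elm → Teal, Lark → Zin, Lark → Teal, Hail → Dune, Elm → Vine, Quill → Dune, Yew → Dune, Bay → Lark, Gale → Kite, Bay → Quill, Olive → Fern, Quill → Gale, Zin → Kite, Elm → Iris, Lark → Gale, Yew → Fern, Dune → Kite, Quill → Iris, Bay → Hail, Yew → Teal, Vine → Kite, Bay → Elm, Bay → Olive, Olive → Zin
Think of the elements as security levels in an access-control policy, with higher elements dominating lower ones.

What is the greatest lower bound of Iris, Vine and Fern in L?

Bay

Common lower bounds of {Iris, Vine, Fern}: Bay.
The greatest among these is Bay.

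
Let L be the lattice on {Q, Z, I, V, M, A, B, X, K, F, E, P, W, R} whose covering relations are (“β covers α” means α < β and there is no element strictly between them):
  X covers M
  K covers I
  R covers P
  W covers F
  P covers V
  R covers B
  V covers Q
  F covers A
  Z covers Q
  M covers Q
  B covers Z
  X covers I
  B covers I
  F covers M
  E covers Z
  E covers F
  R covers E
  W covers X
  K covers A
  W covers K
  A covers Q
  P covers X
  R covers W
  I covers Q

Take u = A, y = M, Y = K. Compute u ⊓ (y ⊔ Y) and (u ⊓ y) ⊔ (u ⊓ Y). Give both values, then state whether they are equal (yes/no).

A; A; yes

y ⊔ Y = W, so u ⊓ (y ⊔ Y) = A ⊓ W = A.
u ⊓ y = Q and u ⊓ Y = A, so (u ⊓ y) ⊔ (u ⊓ Y) = Q ⊔ A = A.
Equal: yes.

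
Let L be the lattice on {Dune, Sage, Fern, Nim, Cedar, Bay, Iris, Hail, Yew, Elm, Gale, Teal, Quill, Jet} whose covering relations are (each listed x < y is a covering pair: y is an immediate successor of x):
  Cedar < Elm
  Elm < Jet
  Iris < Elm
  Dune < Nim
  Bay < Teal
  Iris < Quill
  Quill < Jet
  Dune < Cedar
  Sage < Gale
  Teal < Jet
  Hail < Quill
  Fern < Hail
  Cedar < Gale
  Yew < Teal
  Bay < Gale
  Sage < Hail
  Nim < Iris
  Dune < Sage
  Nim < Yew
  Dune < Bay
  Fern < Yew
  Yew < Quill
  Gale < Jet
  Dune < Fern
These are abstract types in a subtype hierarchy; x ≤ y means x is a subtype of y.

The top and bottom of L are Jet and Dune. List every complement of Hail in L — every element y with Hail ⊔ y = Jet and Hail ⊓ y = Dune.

Need y with Hail ∨ y = Jet and Hail ∧ y = Dune.
Checking each element gives: Bay, Cedar, Elm.

Bay, Cedar, Elm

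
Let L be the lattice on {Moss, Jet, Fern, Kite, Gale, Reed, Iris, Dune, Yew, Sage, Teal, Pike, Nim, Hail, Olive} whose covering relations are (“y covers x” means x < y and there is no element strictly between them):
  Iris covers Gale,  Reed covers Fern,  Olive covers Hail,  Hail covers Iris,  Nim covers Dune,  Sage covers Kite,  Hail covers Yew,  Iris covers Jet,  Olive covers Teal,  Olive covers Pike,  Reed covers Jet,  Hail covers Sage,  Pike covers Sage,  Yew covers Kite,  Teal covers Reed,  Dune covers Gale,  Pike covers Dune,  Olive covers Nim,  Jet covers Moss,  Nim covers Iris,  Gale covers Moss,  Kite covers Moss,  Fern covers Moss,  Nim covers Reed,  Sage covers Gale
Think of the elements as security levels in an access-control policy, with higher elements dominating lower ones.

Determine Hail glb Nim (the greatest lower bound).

Common lower bounds of {Hail, Nim}: Gale, Iris, Jet, Moss.
The greatest among these is Iris.

Iris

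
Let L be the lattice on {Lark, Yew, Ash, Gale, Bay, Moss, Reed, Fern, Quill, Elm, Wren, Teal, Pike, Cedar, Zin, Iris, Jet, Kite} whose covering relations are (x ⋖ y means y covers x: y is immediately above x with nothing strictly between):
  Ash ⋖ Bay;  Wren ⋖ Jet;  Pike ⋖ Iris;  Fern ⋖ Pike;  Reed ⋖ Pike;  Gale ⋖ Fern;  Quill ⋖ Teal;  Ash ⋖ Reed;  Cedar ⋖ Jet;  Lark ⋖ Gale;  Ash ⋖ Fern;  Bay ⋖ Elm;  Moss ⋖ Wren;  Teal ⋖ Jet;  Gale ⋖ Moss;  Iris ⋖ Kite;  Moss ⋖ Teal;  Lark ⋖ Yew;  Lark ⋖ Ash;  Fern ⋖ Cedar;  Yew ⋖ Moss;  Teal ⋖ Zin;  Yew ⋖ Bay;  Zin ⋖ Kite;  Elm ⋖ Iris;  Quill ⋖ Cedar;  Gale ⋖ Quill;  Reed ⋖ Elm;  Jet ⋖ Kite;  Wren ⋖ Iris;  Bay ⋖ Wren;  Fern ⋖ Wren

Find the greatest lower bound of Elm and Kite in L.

Elm

Common lower bounds of {Elm, Kite}: Ash, Bay, Elm, Lark, Reed, Yew.
The greatest among these is Elm.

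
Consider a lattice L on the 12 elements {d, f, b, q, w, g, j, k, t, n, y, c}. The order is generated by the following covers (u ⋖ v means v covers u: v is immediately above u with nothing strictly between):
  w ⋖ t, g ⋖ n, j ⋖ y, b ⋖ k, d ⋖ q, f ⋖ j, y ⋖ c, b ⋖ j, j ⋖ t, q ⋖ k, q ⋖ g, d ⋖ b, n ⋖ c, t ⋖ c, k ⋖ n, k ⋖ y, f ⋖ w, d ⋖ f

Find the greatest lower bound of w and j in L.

f

Common lower bounds of {w, j}: d, f.
The greatest among these is f.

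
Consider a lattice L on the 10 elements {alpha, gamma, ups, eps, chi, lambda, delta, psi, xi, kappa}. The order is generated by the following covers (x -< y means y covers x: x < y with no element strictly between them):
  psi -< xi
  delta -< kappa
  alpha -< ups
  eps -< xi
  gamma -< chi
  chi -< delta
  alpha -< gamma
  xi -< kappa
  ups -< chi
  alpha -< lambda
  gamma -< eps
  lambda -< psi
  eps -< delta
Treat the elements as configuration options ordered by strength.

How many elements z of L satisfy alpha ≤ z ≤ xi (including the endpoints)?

The interval [alpha, xi] = {alpha, eps, gamma, lambda, psi, xi}, which has 6 elements.

6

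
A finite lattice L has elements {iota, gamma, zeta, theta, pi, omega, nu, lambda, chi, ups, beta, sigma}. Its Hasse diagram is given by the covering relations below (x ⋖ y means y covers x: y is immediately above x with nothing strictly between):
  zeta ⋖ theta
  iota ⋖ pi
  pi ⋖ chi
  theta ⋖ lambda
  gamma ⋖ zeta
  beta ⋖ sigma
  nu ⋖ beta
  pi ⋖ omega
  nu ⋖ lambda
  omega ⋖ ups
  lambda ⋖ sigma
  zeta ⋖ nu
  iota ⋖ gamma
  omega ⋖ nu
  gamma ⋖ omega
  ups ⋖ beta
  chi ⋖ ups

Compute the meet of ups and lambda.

Common lower bounds of {ups, lambda}: gamma, iota, omega, pi.
The greatest among these is omega.

omega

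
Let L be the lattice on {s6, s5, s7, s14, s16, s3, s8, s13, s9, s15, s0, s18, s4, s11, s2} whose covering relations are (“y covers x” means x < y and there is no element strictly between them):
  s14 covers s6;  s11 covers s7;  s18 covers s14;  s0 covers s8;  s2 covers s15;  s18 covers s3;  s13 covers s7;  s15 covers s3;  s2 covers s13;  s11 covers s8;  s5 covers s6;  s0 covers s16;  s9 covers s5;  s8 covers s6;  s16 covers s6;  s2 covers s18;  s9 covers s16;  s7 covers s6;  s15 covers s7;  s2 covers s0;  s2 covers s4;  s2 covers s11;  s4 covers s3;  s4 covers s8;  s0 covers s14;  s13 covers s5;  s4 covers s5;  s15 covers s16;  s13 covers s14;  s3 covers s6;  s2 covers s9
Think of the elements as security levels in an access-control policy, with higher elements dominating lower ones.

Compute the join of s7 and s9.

Common upper bounds of {s7, s9}: s2.
The least among these is s2.

s2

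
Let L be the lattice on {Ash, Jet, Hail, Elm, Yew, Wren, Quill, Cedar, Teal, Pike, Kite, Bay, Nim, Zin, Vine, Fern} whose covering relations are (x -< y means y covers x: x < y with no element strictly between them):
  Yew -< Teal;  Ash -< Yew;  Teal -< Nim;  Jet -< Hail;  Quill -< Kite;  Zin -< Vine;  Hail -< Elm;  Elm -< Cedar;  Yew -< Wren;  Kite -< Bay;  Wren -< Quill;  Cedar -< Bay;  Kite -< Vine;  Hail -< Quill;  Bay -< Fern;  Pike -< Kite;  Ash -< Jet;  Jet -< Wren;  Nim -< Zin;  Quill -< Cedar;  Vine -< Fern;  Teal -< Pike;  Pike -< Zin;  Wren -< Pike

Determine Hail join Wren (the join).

Common upper bounds of {Hail, Wren}: Bay, Cedar, Fern, Kite, Quill, Vine.
The least among these is Quill.

Quill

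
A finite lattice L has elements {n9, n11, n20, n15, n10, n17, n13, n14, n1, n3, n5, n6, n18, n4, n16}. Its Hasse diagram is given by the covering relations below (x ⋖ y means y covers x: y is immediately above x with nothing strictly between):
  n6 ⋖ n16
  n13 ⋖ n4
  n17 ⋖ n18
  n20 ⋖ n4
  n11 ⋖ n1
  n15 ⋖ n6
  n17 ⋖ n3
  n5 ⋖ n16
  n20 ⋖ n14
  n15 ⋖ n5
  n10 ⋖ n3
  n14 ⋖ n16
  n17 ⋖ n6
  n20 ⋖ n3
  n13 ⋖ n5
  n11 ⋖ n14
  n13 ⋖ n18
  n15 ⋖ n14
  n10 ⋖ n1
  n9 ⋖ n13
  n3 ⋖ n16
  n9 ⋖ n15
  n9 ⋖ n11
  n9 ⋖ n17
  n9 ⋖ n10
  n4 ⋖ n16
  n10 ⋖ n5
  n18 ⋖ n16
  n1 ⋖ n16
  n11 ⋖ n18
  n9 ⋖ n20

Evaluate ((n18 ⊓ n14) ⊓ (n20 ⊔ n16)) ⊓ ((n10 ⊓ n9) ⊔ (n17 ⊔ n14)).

n11

n18 ∧ n14 = n11
n20 ∨ n16 = n16
n11 ∧ n16 = n11
n10 ∧ n9 = n9
n17 ∨ n14 = n16
n9 ∨ n16 = n16
n11 ∧ n16 = n11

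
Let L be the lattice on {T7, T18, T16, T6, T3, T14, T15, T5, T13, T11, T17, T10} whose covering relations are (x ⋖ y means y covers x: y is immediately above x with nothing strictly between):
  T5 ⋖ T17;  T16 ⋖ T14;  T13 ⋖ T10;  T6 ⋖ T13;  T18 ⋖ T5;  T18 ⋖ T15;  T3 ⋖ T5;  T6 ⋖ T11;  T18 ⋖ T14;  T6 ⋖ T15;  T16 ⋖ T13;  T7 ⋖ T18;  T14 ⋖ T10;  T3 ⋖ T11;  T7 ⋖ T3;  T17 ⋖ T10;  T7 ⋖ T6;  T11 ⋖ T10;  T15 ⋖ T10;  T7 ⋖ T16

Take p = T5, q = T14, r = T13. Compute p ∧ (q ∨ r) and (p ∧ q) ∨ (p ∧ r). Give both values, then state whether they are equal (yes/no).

T5; T18; no

q ∨ r = T10, so p ∧ (q ∨ r) = T5 ∧ T10 = T5.
p ∧ q = T18 and p ∧ r = T7, so (p ∧ q) ∨ (p ∧ r) = T18 ∨ T7 = T18.
Equal: no.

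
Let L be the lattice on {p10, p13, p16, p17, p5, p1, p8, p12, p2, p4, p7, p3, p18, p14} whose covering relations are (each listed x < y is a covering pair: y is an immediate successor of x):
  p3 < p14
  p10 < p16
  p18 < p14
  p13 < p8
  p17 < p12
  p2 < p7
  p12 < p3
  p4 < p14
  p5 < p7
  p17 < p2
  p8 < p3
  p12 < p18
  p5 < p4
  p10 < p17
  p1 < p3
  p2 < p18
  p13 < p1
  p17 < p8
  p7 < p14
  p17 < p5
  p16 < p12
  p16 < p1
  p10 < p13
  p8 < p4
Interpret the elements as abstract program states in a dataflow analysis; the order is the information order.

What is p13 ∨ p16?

p1

Common upper bounds of {p13, p16}: p1, p14, p3.
The least among these is p1.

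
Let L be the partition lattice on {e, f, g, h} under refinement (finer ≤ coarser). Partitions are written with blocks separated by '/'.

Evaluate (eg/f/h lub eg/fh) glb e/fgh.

eg/f/h ∨ eg/fh = eg/fh
eg/fh ∧ e/fgh = e/fh/g

e/fh/g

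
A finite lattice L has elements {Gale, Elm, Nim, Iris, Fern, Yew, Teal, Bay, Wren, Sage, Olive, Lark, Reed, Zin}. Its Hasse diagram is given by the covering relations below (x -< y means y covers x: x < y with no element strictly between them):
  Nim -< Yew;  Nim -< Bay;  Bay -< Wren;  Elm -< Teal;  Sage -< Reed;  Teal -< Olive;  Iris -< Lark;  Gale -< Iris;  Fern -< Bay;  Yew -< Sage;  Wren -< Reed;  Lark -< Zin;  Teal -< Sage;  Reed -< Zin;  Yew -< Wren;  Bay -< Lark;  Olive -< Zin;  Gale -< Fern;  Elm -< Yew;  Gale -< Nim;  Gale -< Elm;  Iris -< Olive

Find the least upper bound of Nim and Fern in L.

Common upper bounds of {Nim, Fern}: Bay, Lark, Reed, Wren, Zin.
The least among these is Bay.

Bay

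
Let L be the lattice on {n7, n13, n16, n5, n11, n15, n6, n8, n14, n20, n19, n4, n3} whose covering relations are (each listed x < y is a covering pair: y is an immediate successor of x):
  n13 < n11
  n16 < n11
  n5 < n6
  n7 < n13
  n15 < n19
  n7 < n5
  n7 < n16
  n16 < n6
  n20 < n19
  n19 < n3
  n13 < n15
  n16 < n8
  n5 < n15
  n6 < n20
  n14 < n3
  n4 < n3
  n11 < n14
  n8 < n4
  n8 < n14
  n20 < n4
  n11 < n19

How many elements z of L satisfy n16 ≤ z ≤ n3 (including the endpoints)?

9

The interval [n16, n3] = {n11, n14, n16, n19, n20, n3, n4, n6, n8}, which has 9 elements.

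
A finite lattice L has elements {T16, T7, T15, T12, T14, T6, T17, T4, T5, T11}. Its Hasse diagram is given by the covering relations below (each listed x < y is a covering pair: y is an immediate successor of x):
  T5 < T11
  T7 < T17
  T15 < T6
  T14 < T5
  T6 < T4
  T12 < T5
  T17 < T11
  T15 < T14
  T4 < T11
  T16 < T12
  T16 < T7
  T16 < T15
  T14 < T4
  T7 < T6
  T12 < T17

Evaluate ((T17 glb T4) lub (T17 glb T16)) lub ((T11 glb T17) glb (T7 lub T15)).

T7

T17 ∧ T4 = T7
T17 ∧ T16 = T16
T7 ∨ T16 = T7
T11 ∧ T17 = T17
T7 ∨ T15 = T6
T17 ∧ T6 = T7
T7 ∨ T7 = T7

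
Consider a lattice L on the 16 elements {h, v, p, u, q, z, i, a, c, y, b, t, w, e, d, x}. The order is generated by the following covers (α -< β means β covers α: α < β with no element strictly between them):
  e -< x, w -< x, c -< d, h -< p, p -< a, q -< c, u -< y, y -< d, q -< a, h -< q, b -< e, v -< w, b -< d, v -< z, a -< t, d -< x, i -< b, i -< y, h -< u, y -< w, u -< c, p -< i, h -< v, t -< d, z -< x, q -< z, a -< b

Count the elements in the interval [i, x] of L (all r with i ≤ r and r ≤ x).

The interval [i, x] = {b, d, e, i, w, x, y}, which has 7 elements.

7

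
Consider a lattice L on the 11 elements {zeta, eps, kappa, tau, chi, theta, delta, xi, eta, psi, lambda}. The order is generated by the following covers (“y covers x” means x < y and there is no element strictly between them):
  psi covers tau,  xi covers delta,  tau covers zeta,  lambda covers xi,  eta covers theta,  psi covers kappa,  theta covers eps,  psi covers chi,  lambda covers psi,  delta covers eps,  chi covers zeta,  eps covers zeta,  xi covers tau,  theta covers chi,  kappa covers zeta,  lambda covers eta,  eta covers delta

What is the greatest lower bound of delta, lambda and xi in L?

delta

Common lower bounds of {delta, lambda, xi}: delta, eps, zeta.
The greatest among these is delta.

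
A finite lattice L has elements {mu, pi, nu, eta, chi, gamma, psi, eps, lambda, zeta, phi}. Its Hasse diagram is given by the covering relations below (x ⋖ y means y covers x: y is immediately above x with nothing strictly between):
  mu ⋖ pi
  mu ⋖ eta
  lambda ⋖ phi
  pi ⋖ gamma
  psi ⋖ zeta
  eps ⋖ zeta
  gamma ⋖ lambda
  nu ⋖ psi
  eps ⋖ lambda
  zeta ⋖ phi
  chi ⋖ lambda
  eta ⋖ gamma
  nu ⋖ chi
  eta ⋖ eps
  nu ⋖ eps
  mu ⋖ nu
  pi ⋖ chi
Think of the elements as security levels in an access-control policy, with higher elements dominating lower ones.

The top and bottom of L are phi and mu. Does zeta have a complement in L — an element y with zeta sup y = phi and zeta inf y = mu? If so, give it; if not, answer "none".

Need y with zeta ∨ y = phi and zeta ∧ y = mu.
Checking each element gives: pi.

pi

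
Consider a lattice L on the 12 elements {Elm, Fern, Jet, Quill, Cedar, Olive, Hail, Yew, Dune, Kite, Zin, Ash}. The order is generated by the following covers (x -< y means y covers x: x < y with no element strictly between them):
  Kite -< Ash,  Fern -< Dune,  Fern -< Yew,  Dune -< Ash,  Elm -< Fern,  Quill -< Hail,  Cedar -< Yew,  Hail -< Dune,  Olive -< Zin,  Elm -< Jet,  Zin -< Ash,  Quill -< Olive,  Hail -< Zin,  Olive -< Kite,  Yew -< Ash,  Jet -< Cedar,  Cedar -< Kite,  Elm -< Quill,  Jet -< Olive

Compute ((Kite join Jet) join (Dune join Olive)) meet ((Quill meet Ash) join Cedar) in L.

Kite

Kite ∨ Jet = Kite
Dune ∨ Olive = Ash
Kite ∨ Ash = Ash
Quill ∧ Ash = Quill
Quill ∨ Cedar = Kite
Ash ∧ Kite = Kite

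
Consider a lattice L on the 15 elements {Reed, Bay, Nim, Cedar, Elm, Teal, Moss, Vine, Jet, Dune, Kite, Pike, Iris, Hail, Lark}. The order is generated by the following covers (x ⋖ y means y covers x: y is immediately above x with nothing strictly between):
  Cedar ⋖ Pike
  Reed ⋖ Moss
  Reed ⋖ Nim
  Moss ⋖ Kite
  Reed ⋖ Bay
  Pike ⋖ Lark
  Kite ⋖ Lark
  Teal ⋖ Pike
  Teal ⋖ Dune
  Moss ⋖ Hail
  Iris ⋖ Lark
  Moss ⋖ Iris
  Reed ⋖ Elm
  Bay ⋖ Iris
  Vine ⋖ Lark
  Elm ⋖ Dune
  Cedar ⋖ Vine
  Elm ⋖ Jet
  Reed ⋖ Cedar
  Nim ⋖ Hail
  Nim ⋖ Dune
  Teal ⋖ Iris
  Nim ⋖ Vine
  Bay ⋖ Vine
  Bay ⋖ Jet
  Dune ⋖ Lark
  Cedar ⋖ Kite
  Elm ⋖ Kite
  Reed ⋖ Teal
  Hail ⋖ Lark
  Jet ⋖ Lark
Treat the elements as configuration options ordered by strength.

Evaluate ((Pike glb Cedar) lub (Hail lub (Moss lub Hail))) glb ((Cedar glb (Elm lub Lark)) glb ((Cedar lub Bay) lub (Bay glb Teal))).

Cedar

Pike ∧ Cedar = Cedar
Moss ∨ Hail = Hail
Hail ∨ Hail = Hail
Cedar ∨ Hail = Lark
Elm ∨ Lark = Lark
Cedar ∧ Lark = Cedar
Cedar ∨ Bay = Vine
Bay ∧ Teal = Reed
Vine ∨ Reed = Vine
Cedar ∧ Vine = Cedar
Lark ∧ Cedar = Cedar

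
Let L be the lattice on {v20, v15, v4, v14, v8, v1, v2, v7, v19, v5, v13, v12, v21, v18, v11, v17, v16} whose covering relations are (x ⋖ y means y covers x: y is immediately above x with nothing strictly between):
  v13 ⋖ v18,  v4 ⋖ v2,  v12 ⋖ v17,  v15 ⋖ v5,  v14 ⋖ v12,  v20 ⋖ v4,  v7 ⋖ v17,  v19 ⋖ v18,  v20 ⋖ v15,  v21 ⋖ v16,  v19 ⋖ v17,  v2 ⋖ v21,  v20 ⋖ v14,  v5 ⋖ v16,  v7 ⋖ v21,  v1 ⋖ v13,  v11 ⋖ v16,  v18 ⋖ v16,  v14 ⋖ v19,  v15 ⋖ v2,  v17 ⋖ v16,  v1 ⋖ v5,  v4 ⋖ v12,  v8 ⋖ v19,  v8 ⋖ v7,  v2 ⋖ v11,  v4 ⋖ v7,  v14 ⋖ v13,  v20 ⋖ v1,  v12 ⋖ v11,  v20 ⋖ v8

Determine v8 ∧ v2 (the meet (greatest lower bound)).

Common lower bounds of {v8, v2}: v20.
The greatest among these is v20.

v20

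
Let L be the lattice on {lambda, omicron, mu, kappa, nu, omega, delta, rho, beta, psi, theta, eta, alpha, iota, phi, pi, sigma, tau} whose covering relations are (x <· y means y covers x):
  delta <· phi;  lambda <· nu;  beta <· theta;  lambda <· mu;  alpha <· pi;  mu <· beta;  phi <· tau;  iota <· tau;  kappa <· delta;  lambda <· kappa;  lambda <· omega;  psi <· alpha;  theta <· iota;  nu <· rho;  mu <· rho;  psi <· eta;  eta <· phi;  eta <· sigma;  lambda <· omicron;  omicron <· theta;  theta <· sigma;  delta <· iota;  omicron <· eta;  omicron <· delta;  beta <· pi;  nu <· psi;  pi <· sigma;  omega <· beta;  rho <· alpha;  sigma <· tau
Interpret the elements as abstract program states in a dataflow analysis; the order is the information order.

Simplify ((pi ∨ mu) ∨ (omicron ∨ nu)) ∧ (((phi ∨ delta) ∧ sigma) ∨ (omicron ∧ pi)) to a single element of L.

pi ∨ mu = pi
omicron ∨ nu = eta
pi ∨ eta = sigma
phi ∨ delta = phi
phi ∧ sigma = eta
omicron ∧ pi = lambda
eta ∨ lambda = eta
sigma ∧ eta = eta

eta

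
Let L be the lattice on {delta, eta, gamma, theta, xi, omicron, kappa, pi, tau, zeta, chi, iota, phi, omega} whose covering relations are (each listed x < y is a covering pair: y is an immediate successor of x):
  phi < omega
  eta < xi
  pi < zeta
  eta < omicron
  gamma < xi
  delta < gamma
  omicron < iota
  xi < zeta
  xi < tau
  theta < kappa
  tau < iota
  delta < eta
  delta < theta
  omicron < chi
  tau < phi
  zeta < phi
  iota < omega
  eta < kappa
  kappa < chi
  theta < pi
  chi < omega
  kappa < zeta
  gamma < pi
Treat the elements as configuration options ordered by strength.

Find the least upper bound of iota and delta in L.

Common upper bounds of {iota, delta}: iota, omega.
The least among these is iota.

iota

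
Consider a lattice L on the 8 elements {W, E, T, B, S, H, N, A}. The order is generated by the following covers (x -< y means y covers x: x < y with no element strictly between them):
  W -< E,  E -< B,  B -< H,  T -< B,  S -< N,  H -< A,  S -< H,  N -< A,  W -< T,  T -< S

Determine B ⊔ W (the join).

B

Common upper bounds of {B, W}: A, B, H.
The least among these is B.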